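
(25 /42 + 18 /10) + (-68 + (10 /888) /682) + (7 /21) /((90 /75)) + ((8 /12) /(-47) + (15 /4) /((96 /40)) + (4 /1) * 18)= 24571265723 /2988714960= 8.22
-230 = -230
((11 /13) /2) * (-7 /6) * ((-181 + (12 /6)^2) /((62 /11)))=15.50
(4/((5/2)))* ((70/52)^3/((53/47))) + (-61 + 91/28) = -25285771/465764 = -54.29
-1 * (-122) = 122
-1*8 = -8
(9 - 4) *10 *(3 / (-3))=-50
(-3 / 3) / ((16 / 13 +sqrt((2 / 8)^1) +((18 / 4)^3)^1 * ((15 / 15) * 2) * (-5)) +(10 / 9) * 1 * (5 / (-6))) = 1404 / 1278265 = 0.00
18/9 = 2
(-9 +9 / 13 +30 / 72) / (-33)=1231 / 5148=0.24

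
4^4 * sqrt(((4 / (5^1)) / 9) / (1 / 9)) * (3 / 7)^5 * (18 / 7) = 2239488 * sqrt(5) / 588245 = 8.51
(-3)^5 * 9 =-2187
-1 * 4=-4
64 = 64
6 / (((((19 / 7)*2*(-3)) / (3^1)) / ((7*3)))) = -441 / 19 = -23.21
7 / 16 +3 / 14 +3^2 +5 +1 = 1753 / 112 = 15.65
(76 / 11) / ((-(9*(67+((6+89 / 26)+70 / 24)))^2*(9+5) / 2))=-205504 / 106160759397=-0.00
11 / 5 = 2.20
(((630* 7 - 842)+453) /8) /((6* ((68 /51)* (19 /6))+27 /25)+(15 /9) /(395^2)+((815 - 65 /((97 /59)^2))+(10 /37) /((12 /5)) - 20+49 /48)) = 436820943555650 /693958949618151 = 0.63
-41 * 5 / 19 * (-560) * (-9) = -1033200 / 19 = -54378.95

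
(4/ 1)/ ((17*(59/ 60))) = 240/ 1003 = 0.24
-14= -14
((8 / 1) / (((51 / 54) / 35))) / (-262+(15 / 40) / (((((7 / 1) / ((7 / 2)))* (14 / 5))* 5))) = -225792 / 199529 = -1.13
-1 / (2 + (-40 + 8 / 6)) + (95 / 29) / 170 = 1262 / 27115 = 0.05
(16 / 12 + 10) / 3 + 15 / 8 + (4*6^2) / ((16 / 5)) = 3647 / 72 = 50.65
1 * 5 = 5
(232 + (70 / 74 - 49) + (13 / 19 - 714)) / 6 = -124049 / 1406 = -88.23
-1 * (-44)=44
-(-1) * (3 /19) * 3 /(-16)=-9 /304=-0.03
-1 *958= -958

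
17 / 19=0.89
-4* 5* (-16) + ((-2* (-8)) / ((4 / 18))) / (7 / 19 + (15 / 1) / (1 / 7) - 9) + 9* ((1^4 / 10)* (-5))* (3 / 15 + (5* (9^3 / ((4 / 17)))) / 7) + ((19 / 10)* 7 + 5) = -9620.51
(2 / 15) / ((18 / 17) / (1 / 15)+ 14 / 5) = 0.01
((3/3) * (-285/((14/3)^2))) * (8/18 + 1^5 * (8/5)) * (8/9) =-3496/147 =-23.78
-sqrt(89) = -9.43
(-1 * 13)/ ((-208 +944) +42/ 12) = -26/ 1479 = -0.02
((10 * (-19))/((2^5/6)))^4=6597500625/4096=1610717.93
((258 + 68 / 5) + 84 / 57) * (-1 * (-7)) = 181594 / 95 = 1911.52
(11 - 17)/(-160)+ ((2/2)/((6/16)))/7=703/1680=0.42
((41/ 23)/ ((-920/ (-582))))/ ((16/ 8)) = 11931/ 21160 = 0.56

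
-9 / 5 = -1.80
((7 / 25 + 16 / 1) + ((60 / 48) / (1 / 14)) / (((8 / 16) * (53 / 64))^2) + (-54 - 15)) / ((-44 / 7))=-12130083 / 1544950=-7.85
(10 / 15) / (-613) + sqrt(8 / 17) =-2 / 1839 + 2 *sqrt(34) / 17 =0.68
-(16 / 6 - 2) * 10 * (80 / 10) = -160 / 3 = -53.33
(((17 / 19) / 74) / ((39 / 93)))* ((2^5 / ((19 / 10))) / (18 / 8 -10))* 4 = -43520 / 173641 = -0.25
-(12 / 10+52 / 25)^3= -551368 / 15625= -35.29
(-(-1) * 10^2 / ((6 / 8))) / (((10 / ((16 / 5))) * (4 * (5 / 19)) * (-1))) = -608 / 15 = -40.53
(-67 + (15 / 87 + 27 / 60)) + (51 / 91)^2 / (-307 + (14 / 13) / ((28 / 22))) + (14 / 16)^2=-65.61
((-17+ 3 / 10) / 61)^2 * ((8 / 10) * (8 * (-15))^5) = -5551740518400 / 3721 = -1492002289.28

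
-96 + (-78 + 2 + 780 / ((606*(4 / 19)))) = -33509 / 202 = -165.89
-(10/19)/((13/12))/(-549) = 40/45201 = 0.00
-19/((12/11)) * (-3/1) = 52.25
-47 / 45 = -1.04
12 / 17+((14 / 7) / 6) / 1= 53 / 51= 1.04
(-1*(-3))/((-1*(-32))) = 3/32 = 0.09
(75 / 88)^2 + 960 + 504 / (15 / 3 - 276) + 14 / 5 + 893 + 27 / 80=19464780519 / 10493120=1855.00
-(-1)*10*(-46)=-460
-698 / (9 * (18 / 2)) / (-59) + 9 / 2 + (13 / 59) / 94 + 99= 23280778 / 224613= 103.65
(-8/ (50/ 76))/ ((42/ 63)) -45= -1581/ 25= -63.24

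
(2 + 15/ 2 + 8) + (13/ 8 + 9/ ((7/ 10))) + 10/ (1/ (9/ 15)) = 2127/ 56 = 37.98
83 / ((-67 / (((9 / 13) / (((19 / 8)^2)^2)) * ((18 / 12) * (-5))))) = 22947840 / 113509591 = 0.20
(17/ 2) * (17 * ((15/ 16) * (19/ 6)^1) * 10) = 137275/ 32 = 4289.84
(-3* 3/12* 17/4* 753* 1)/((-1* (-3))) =-12801/16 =-800.06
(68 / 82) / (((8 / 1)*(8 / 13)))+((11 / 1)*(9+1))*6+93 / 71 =61618027 / 93152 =661.48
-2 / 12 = -1 / 6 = -0.17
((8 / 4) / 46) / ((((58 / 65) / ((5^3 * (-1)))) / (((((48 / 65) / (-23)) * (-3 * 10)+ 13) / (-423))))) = 2609375 / 12978486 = 0.20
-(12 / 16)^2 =-9 / 16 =-0.56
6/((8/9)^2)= 243/32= 7.59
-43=-43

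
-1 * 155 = -155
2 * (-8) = -16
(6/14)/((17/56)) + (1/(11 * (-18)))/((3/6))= 2359/1683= 1.40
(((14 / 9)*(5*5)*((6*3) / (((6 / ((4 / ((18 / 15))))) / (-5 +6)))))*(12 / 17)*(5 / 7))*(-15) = -50000 / 17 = -2941.18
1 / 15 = 0.07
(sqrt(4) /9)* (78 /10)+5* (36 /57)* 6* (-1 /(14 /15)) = -37042 /1995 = -18.57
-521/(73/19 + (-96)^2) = -9899/175177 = -0.06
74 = 74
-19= -19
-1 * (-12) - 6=6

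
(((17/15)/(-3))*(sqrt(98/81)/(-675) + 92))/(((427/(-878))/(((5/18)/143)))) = 686596/4945941 - 7463*sqrt(2)/4292370225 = 0.14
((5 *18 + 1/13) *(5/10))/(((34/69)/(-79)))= -6383121/884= -7220.73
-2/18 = -1/9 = -0.11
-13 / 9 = -1.44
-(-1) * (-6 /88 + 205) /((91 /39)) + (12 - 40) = 18427 /308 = 59.83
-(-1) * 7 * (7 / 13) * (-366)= -17934 / 13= -1379.54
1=1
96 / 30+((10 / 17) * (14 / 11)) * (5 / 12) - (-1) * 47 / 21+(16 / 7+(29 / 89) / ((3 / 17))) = 9.88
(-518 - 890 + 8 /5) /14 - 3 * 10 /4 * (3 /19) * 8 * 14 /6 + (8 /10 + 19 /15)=-240389 /1995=-120.50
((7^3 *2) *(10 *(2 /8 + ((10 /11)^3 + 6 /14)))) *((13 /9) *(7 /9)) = 132008695 /11979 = 11020.01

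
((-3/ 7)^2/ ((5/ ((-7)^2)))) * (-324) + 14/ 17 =-49502/ 85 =-582.38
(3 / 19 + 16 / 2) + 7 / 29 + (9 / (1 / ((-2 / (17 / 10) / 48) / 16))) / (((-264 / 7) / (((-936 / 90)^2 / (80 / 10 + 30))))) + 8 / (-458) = 63295119023 / 7550551360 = 8.38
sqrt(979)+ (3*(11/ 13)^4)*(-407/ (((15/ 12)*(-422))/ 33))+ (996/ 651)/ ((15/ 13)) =sqrt(979)+ 794098433762/ 19615837605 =71.77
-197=-197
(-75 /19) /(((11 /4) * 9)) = -100 /627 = -0.16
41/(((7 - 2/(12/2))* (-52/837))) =-102951/1040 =-98.99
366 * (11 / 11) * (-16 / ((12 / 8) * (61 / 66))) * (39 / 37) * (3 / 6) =-82368 / 37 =-2226.16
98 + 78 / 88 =4351 / 44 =98.89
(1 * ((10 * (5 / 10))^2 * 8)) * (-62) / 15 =-2480 / 3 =-826.67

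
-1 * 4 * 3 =-12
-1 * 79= -79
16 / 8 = 2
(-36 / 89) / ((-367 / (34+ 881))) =32940 / 32663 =1.01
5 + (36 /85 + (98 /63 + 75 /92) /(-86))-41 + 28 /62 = -6595757737 /187633080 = -35.15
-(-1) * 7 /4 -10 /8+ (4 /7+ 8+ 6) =211 /14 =15.07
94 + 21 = 115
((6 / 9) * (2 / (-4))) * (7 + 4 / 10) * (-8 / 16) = 37 / 30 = 1.23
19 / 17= 1.12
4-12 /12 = 3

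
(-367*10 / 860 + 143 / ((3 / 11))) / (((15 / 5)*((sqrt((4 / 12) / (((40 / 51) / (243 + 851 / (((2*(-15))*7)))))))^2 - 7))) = 187847800 / 102457347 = 1.83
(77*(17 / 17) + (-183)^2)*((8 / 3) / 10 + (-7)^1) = -226011.07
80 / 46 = 40 / 23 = 1.74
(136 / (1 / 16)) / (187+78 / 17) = 36992 / 3257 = 11.36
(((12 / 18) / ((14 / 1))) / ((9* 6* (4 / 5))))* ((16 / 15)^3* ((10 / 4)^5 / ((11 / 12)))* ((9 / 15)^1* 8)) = 12800 / 18711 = 0.68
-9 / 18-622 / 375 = -1619 / 750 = -2.16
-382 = -382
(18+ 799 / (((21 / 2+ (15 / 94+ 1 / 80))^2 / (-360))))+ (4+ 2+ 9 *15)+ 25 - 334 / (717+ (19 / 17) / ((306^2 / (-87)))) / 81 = -4303120006498810023536 / 1837738377990230079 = -2341.53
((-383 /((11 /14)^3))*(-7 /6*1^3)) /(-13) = -70.86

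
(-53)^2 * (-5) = -14045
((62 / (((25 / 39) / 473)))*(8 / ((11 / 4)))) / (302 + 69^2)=3327168 / 126575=26.29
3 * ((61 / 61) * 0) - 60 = -60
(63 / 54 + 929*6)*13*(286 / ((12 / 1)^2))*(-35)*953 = -2074194317195 / 432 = -4801375734.25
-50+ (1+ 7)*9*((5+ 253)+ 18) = 19822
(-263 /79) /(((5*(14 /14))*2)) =-263 /790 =-0.33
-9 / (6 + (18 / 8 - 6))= -4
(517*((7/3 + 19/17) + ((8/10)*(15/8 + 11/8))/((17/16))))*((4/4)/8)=97196/255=381.16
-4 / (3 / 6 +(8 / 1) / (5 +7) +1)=-24 / 13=-1.85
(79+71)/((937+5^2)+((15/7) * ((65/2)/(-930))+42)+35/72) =2343600/15692921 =0.15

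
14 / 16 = 7 / 8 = 0.88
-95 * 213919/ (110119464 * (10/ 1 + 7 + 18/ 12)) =-20322305/ 2037210084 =-0.01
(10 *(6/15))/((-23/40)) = -160/23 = -6.96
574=574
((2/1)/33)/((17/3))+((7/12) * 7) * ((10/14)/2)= 6593/4488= 1.47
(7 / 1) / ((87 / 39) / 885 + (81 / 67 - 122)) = -770835 / 13301146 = -0.06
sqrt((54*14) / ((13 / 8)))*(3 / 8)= 9*sqrt(546) / 26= 8.09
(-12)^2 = 144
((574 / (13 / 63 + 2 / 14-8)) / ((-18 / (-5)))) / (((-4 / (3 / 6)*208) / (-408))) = -512295 / 100256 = -5.11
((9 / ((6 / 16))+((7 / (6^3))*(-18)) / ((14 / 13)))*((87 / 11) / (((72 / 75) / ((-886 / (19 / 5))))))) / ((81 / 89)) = -80465578625 / 1625184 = -49511.67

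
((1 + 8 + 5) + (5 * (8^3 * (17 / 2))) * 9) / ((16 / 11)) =1077197 / 8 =134649.62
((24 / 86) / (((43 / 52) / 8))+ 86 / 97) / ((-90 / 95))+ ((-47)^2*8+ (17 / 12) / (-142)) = 16199137956941 / 916852536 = 17668.20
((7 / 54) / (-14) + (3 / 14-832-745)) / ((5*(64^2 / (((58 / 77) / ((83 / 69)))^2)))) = -530333046673 / 17566566420480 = -0.03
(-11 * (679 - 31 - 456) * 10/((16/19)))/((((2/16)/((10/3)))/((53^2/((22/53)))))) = -4525860800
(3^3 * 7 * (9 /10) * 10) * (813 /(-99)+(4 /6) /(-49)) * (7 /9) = -119709 /11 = -10882.64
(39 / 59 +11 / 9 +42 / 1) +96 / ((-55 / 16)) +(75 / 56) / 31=811155959 / 50699880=16.00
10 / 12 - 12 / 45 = 17 / 30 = 0.57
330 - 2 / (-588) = 97021 / 294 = 330.00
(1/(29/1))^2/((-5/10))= -2/841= -0.00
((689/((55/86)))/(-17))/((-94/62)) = 1836874/43945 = 41.80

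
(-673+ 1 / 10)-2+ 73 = -6019 / 10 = -601.90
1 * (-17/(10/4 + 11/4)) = -68/21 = -3.24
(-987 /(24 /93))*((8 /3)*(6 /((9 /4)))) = -81592 /3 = -27197.33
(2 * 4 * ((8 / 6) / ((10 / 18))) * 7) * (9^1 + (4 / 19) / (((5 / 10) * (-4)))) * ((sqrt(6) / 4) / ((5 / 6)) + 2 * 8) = 170352 * sqrt(6) / 475 + 1817088 / 95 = 20005.72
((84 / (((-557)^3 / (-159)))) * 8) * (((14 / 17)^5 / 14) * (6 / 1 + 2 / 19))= 476142041088 / 4661909015921119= 0.00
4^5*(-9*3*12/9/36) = -1024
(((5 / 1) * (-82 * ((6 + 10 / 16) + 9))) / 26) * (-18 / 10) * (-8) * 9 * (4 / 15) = -110700 / 13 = -8515.38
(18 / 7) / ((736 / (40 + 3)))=387 / 2576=0.15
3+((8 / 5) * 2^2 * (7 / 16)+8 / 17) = 533 / 85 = 6.27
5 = 5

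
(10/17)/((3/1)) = 10/51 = 0.20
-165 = -165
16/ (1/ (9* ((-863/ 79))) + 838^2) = 124272/ 5454329069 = 0.00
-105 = -105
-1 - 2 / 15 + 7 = 88 / 15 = 5.87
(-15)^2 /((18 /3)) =75 /2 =37.50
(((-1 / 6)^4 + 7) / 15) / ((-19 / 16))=-9073 / 23085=-0.39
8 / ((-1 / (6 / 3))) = -16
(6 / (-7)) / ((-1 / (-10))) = -60 / 7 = -8.57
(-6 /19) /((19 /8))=-48 /361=-0.13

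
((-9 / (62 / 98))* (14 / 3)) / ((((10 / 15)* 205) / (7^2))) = -151263 / 6355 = -23.80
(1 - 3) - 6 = -8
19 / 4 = 4.75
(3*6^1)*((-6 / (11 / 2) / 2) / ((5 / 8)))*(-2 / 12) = 2.62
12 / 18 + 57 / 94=359 / 282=1.27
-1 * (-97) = 97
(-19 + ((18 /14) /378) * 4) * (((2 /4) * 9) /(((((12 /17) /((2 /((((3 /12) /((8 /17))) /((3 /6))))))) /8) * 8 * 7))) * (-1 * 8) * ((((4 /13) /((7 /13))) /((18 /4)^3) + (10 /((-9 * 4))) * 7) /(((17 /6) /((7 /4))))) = -441670168 /1416933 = -311.71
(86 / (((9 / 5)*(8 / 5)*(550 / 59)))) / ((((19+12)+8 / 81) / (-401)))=-41.30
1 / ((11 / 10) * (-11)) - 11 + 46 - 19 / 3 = 10376 / 363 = 28.58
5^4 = 625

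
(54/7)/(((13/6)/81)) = 26244/91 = 288.40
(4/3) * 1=4/3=1.33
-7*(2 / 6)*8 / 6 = -28 / 9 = -3.11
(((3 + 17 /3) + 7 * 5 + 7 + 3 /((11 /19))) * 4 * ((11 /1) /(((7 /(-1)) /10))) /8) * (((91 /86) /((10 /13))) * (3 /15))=-311467 /2580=-120.72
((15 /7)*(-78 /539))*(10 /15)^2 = -520 /3773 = -0.14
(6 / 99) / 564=1 / 9306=0.00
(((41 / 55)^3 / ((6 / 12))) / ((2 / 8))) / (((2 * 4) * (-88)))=-0.00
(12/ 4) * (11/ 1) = 33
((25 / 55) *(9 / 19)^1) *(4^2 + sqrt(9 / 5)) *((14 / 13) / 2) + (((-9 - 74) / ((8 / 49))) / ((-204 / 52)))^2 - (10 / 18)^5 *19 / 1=189 *sqrt(5) / 2717 + 49832961143604077 / 2967426715968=16793.48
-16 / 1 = -16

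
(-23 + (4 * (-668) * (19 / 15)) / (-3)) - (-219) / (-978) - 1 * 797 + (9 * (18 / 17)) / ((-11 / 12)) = 816288241 / 2743290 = 297.56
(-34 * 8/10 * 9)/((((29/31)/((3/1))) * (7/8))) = -910656/1015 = -897.20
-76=-76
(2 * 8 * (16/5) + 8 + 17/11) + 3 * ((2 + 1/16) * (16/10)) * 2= 886/11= 80.55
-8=-8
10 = 10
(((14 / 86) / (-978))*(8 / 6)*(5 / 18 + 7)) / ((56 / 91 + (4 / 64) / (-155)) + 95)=-0.00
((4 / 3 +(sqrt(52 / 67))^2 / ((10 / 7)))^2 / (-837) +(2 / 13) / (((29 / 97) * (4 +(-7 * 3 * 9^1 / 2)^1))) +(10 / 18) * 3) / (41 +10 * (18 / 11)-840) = -1051315875504653 / 496626871188278025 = -0.00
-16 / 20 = -4 / 5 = -0.80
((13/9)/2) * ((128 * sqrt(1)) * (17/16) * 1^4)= 884/9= 98.22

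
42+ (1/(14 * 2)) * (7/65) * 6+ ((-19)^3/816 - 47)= -709811/53040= -13.38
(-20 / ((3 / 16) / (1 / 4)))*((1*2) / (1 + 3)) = -40 / 3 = -13.33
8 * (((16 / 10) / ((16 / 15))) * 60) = 720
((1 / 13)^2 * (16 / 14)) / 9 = 8 / 10647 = 0.00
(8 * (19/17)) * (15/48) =95/34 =2.79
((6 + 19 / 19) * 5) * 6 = 210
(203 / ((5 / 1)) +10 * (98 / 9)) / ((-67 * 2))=-6727 / 6030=-1.12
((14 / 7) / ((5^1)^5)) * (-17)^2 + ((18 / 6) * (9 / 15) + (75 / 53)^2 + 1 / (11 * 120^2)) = 221775253397 / 55618200000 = 3.99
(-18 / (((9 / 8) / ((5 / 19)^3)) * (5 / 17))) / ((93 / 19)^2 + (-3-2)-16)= -1700 / 5073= -0.34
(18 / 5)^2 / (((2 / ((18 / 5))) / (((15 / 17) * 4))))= 34992 / 425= 82.33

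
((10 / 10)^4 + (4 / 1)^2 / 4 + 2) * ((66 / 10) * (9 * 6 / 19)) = 12474 / 95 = 131.31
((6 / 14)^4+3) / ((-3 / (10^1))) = -24280 / 2401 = -10.11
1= 1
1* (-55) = -55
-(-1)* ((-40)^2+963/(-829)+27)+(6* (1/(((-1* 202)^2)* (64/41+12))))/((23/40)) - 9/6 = 87830714468011/54071685826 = 1624.34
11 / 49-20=-969 / 49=-19.78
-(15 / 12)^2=-25 / 16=-1.56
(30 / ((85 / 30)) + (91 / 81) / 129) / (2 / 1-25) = -1882367 / 4085559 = -0.46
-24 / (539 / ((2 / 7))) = -48 / 3773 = -0.01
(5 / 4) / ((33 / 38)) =95 / 66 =1.44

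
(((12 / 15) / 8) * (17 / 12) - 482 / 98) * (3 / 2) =-28087 / 3920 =-7.17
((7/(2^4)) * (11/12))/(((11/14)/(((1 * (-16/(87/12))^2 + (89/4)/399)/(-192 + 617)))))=544523/92039040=0.01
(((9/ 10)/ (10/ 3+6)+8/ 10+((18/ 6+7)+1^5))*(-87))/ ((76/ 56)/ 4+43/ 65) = -3767361/ 3643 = -1034.14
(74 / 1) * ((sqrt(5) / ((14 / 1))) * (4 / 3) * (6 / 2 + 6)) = 444 * sqrt(5) / 7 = 141.83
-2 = -2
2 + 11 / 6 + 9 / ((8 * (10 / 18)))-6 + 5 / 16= 41 / 240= 0.17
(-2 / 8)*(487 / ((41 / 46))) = -11201 / 82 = -136.60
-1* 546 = -546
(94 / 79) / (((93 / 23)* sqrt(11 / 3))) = 2162* sqrt(33) / 80817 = 0.15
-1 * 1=-1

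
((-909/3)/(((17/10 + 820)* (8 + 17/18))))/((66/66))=-6060/146993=-0.04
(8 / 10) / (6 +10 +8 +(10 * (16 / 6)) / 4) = 0.03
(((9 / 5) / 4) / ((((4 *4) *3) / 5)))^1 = 3 / 64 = 0.05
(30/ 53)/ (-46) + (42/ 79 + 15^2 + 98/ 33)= 726122852/ 3177933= 228.49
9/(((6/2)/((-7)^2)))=147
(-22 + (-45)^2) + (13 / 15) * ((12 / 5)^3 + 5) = 3786214 / 1875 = 2019.31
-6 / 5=-1.20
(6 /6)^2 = 1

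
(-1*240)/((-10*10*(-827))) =-12/4135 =-0.00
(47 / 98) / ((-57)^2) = 47 / 318402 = 0.00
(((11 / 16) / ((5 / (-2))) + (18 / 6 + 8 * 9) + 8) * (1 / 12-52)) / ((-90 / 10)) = 687169 / 1440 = 477.20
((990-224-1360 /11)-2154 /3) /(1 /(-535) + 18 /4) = -890240 /52943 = -16.82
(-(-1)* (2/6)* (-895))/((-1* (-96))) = -895/288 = -3.11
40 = 40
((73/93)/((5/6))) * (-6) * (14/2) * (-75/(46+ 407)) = 30660/4681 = 6.55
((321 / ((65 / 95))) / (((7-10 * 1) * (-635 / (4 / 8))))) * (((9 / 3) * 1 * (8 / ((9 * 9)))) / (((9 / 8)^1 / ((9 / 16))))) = 4066 / 222885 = 0.02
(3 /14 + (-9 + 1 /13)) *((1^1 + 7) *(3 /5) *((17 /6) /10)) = -11.84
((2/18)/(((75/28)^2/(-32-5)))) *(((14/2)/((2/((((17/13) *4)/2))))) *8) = -27615616/658125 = -41.96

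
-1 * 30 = -30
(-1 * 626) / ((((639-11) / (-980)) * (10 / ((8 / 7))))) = 17528 / 157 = 111.64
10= 10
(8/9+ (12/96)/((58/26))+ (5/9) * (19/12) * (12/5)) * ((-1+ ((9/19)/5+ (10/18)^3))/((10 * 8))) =-36030671/1285372800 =-0.03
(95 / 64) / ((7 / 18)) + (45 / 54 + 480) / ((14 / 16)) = 371845 / 672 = 553.34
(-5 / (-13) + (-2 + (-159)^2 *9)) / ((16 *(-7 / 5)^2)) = 4621650 / 637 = 7255.34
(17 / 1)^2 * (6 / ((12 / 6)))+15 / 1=882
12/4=3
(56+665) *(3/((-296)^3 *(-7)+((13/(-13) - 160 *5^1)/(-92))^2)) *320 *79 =462816936960/1536558180929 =0.30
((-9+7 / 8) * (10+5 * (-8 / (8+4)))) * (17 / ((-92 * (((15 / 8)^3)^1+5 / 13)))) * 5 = 4596800 / 640803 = 7.17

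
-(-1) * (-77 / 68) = -1.13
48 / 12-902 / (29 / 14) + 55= -10917 / 29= -376.45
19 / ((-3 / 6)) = -38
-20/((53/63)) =-1260/53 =-23.77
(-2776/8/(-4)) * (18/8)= 3123/16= 195.19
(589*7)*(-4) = -16492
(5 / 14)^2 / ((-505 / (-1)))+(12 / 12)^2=19801 / 19796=1.00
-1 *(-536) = 536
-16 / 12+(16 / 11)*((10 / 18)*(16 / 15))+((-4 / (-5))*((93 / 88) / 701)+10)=19840811 / 2081970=9.53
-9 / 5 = -1.80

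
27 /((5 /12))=324 /5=64.80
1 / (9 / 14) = 14 / 9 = 1.56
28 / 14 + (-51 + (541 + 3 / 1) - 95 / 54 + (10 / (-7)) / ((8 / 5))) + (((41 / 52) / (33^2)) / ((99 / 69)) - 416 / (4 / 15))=-6983011667 / 6540534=-1067.65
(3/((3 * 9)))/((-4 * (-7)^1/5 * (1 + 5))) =5/1512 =0.00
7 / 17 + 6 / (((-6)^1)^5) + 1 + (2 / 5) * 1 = 1.81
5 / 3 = 1.67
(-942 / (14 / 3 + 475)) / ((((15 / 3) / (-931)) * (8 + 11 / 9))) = 23679054 / 597185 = 39.65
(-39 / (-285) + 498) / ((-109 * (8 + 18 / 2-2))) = -47323 / 155325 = -0.30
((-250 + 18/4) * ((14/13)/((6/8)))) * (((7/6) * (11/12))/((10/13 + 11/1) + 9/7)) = -168413/5832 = -28.88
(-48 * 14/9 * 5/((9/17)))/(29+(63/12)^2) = -60928/4887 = -12.47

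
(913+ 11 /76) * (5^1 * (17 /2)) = 5898915 /152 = 38808.65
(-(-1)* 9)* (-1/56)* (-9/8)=81/448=0.18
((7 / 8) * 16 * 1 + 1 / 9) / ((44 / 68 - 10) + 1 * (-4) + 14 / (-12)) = -4318 / 4443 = -0.97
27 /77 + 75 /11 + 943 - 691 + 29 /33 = 5461 /21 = 260.05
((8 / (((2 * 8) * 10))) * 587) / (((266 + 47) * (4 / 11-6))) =-6457 / 388120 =-0.02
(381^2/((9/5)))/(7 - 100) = -80645/93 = -867.15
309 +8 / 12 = 929 / 3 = 309.67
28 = 28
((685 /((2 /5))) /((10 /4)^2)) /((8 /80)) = 2740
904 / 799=1.13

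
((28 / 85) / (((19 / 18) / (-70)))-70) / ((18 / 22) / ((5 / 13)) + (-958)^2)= -1631630 / 16304115251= -0.00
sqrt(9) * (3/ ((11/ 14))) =126/ 11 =11.45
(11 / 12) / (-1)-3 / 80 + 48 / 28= 1277 / 1680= 0.76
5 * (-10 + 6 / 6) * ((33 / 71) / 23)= -1485 / 1633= -0.91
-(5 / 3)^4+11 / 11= -544 / 81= -6.72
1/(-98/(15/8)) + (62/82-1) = -8455/32144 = -0.26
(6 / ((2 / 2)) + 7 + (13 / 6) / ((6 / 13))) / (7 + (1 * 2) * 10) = 0.66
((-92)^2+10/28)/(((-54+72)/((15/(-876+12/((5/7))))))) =-2962525/360864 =-8.21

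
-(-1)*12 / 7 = 1.71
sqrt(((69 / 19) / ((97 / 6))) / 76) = 3 * sqrt(4462) / 3686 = 0.05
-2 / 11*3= -6 / 11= -0.55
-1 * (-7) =7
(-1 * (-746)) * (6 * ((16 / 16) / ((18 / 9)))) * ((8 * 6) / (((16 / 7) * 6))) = 7833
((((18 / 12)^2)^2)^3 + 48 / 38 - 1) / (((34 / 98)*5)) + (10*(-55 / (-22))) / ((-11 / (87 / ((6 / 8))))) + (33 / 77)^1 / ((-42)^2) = -14128244417611 / 74875637760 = -188.69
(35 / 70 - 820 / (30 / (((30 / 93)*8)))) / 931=-1861 / 24738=-0.08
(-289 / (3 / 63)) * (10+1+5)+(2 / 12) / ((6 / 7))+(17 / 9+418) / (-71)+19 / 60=-34473838 / 355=-97109.40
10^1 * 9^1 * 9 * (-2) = -1620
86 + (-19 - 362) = -295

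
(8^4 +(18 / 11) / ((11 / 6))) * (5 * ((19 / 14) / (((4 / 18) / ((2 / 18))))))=11773445 / 847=13900.17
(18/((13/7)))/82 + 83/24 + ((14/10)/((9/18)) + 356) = 23177603/63960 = 362.38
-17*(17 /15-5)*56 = 55216 /15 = 3681.07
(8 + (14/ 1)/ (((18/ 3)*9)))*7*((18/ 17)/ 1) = 3122/ 51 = 61.22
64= 64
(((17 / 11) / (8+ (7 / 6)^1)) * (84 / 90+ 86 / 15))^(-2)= 14641 / 18496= 0.79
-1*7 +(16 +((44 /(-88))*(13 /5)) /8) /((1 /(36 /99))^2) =-2968 /605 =-4.91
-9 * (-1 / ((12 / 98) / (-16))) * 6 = -7056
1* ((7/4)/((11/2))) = 7/22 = 0.32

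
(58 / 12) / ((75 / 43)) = 1247 / 450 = 2.77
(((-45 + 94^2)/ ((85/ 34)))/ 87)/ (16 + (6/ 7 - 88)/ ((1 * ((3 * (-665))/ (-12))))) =8184421/ 3133740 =2.61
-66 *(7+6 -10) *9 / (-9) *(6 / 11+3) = 702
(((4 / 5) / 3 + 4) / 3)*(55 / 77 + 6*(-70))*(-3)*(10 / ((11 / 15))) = 1878400 / 77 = 24394.81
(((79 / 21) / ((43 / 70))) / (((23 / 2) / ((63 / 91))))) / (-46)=-2370 / 295711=-0.01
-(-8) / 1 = 8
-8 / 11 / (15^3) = -8 / 37125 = -0.00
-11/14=-0.79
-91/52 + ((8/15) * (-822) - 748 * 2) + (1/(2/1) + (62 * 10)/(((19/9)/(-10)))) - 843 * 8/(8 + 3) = -22929737/4180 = -5485.58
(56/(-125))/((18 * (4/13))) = -0.08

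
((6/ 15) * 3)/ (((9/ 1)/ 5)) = 2/ 3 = 0.67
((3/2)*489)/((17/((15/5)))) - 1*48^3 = -3755727/34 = -110462.56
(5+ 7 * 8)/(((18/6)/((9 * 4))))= 732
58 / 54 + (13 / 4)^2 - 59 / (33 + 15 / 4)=212339 / 21168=10.03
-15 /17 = -0.88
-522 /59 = -8.85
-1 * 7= -7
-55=-55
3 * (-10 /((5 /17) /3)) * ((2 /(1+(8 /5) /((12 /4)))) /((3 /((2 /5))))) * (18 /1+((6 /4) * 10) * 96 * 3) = -5309712 /23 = -230857.04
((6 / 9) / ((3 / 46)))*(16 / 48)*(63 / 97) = 644 / 291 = 2.21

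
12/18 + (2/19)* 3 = 0.98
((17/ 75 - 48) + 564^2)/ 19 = 23853617/ 1425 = 16739.38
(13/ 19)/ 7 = 13/ 133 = 0.10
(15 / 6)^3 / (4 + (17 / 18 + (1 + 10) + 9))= 1125 / 1796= 0.63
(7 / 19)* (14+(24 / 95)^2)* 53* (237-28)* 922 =477582175532 / 9025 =52917692.58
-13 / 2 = -6.50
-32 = -32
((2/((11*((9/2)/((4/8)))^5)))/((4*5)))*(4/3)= 2/9743085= 0.00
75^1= 75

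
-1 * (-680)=680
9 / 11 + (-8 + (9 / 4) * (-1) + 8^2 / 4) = 289 / 44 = 6.57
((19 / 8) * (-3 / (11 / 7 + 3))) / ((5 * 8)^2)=-399 / 409600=-0.00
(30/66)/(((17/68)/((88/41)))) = 160/41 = 3.90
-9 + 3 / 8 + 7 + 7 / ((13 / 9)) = 335 / 104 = 3.22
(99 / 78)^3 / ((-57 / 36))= -107811 / 83486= -1.29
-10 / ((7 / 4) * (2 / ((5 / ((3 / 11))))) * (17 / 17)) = -1100 / 21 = -52.38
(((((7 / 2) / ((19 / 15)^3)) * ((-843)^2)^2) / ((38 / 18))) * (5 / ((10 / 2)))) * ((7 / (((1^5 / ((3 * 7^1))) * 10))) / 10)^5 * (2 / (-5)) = -58965948099838937337735807 / 52128400000000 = -1131167426965.70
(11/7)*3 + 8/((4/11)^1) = 187/7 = 26.71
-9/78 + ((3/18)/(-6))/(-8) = -419/3744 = -0.11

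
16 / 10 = 8 / 5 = 1.60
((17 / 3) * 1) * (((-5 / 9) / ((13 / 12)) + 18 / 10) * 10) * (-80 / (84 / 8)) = -1365440 / 2457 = -555.73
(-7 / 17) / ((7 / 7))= -7 / 17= -0.41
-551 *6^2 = -19836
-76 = -76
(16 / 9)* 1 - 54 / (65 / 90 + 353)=93124 / 57303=1.63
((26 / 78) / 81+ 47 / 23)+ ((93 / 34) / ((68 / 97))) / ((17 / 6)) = 376152595 / 109835028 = 3.42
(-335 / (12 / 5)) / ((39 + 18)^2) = -1675 / 38988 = -0.04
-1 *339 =-339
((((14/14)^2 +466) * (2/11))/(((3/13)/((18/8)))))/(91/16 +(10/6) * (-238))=-437112/206437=-2.12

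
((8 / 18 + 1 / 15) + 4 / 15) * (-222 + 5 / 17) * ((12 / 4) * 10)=-263830 / 51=-5173.14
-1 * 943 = -943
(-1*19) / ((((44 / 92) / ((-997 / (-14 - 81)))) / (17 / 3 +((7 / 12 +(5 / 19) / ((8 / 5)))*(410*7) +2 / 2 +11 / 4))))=-5635086871 / 6270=-898737.94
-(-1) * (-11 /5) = -11 /5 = -2.20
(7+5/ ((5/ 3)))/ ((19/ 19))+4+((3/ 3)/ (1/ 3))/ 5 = 73/ 5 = 14.60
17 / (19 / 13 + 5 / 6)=1326 / 179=7.41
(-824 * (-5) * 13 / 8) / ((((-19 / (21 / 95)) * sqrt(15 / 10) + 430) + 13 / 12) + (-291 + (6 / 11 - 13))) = 245653207800 * sqrt(6) / 4445944441 + 729530021220 / 4445944441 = 299.43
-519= -519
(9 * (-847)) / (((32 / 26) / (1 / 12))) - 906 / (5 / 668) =-38898477 / 320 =-121557.74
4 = 4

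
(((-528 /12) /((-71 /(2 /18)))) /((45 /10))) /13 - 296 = -296.00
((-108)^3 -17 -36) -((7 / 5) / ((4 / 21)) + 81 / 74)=-932232349 / 740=-1259773.44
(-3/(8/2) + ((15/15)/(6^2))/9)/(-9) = 121/1458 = 0.08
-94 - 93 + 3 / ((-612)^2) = -23346575 / 124848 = -187.00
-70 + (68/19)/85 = -6646/95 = -69.96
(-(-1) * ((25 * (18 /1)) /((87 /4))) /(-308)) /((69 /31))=-1550 /51359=-0.03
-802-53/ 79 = -63411/ 79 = -802.67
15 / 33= 5 / 11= 0.45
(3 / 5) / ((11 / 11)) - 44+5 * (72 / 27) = -451 / 15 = -30.07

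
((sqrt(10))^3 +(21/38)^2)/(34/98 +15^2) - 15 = -14.86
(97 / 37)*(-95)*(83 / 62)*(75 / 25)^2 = -6883605 / 2294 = -3000.70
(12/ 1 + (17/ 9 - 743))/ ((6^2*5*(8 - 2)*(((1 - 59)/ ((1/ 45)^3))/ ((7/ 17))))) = 1351/ 25686315000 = 0.00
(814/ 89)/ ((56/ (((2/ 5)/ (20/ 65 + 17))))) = 5291/ 1401750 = 0.00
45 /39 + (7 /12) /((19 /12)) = 376 /247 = 1.52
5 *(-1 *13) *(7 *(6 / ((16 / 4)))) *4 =-2730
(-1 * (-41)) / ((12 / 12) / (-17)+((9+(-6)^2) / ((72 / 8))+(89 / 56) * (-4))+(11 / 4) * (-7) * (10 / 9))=-43911 / 24424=-1.80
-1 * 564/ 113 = -564/ 113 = -4.99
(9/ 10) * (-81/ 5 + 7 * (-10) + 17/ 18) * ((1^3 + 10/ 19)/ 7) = -222517/ 13300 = -16.73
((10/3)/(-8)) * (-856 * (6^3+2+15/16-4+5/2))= 1861265/24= 77552.71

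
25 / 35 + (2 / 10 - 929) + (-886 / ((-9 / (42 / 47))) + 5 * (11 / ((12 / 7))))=-15950527 / 19740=-808.03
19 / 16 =1.19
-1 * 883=-883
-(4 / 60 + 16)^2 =-58081 / 225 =-258.14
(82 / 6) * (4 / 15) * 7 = 1148 / 45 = 25.51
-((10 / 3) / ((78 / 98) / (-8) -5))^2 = -15366400 / 35964009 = -0.43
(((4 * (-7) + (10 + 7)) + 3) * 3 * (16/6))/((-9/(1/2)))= 32/9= 3.56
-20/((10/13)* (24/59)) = -767/12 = -63.92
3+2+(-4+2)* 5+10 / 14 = -30 / 7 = -4.29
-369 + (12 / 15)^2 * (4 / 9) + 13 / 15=-82766 / 225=-367.85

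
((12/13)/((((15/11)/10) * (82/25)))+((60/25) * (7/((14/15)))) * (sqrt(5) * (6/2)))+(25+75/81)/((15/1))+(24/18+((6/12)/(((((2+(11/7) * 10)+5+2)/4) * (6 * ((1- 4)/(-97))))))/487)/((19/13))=325167963131/69110000037+54 * sqrt(5)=125.45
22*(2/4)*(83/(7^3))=913/343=2.66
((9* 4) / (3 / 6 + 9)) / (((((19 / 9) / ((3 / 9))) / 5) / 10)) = 10800 / 361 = 29.92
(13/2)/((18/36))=13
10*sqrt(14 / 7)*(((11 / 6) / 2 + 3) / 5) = 47*sqrt(2) / 6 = 11.08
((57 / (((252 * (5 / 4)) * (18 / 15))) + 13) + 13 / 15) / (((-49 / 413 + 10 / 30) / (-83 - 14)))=-50539813 / 7980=-6333.31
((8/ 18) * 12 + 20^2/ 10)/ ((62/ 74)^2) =64.58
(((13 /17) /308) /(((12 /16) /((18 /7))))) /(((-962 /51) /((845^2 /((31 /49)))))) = -6426225 /12617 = -509.33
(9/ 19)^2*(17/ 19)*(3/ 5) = 4131/ 34295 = 0.12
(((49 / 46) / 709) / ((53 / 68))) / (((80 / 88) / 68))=623084 / 4321355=0.14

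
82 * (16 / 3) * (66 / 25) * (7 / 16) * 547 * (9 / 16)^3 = 1258894791 / 25600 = 49175.58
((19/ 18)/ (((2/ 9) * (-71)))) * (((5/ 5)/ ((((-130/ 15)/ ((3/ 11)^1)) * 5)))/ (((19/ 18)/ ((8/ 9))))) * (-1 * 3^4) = -1458/ 50765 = -0.03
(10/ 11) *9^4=65610/ 11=5964.55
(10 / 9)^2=100 / 81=1.23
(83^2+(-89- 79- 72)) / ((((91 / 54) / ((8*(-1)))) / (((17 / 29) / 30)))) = -8138376 / 13195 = -616.78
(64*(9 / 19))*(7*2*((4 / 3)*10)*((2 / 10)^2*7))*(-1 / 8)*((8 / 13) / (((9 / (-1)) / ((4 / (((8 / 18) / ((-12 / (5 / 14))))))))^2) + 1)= -4254617472 / 30875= -137801.38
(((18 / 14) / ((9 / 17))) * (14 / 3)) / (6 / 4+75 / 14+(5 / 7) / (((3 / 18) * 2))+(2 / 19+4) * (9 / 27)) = 1.09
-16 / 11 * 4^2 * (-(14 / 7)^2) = 1024 / 11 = 93.09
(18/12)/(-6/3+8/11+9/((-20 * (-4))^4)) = -675840000/573439901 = -1.18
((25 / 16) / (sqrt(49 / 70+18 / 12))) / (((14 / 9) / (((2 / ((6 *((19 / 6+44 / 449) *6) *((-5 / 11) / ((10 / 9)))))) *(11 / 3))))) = -0.10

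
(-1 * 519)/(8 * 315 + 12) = -173/844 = -0.20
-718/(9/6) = -1436/3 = -478.67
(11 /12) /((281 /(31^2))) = 10571 /3372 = 3.13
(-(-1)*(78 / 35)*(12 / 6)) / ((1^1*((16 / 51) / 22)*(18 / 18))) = 21879 / 70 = 312.56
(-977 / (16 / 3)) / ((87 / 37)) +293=215.09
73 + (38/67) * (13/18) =44266/603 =73.41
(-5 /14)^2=25 /196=0.13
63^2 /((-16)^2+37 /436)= 1730484 /111653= 15.50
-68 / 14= -34 / 7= -4.86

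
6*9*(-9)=-486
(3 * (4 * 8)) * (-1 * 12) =-1152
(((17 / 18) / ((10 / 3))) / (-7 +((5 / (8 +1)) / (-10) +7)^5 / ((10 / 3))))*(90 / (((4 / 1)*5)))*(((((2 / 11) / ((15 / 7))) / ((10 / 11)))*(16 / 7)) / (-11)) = -42830208 / 8380209256375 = -0.00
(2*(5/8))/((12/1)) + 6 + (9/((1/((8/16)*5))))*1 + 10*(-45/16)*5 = -5377/48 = -112.02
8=8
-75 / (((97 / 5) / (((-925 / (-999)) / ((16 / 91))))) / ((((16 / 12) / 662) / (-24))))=284375 / 166442688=0.00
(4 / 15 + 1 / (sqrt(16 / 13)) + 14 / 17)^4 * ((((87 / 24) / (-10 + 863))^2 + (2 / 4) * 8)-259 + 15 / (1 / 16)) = -5947972724754943111439 / 50405592416348160000-202132883367326009 * sqrt(13) / 6177155933376000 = -235.99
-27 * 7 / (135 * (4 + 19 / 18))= -18 / 65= -0.28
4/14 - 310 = -2168/7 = -309.71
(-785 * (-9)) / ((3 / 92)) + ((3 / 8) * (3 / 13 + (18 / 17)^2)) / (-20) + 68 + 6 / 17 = 130279732283 / 601120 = 216728.33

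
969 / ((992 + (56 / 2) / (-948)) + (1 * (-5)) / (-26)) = 5970978 / 6113707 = 0.98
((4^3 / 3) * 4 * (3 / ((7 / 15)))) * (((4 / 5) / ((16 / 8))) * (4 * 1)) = 6144 / 7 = 877.71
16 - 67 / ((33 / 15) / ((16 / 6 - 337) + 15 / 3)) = 331508 / 33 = 10045.70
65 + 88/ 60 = 997/ 15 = 66.47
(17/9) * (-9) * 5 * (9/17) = -45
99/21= 33/7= 4.71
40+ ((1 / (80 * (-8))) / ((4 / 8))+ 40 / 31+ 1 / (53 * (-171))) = 3711913927 / 89904960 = 41.29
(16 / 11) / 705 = 16 / 7755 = 0.00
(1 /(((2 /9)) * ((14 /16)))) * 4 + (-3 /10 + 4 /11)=15889 /770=20.64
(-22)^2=484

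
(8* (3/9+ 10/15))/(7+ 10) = 8/17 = 0.47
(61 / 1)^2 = 3721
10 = 10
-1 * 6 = -6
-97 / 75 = -1.29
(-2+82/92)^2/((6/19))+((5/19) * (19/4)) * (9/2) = 20139/2116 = 9.52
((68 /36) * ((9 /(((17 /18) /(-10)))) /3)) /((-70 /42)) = 36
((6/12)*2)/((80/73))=73/80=0.91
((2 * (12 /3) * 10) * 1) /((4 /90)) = 1800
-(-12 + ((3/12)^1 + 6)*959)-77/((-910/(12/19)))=-29549581/4940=-5981.70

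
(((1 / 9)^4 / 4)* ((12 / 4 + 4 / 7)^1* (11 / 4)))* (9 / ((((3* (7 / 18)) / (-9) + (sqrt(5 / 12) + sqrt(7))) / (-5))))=1375 / (1512* (-54* sqrt(7) - 9* sqrt(15) + 7))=-0.01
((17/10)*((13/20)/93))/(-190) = -221/3534000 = -0.00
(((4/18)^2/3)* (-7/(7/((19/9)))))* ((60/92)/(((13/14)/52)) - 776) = 1292608/50301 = 25.70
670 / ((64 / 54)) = 565.31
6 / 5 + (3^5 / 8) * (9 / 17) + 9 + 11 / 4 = 19741 / 680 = 29.03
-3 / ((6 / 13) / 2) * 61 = -793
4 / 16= 1 / 4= 0.25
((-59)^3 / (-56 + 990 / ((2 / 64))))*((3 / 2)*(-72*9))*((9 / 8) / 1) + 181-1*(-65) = 7876659 / 1072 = 7347.63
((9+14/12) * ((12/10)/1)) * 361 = 22021/5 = 4404.20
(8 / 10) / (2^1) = 2 / 5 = 0.40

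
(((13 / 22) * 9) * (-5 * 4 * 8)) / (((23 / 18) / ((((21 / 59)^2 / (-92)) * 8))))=148599360 / 20255939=7.34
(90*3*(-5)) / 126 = -75 / 7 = -10.71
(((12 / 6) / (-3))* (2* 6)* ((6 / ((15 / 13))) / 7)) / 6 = -0.99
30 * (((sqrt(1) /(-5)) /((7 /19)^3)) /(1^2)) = -41154 /343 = -119.98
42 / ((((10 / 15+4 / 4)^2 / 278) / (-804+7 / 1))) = -83751948 / 25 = -3350077.92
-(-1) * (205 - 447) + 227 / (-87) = -21281 / 87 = -244.61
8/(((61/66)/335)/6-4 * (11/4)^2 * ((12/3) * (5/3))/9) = -3183840/8917517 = -0.36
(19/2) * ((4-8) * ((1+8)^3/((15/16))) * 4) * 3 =-1772928/5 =-354585.60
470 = 470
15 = 15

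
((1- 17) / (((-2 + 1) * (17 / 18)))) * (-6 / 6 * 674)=-194112 / 17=-11418.35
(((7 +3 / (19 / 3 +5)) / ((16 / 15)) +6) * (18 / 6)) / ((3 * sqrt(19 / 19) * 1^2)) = 6969 / 544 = 12.81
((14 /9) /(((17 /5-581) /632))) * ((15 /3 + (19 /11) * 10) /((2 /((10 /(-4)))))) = 3387125 /71478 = 47.39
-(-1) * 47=47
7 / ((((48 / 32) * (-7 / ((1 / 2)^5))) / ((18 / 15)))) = -1 / 40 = -0.02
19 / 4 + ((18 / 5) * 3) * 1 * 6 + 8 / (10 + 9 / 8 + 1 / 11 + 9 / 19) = 5490923 / 78180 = 70.23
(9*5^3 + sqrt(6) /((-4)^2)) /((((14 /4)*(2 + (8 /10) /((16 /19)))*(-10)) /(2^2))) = -18000 /413-sqrt(6) /413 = -43.59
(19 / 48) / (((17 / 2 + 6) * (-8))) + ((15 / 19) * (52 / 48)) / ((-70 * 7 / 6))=-71977 / 5183808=-0.01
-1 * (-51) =51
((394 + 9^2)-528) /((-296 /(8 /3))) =53 /111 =0.48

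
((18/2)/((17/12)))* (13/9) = 156/17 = 9.18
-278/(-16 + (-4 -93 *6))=139/289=0.48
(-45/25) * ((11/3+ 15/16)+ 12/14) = -1101/112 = -9.83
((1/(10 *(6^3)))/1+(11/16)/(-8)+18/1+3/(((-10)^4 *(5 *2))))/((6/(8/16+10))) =1354340393/43200000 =31.35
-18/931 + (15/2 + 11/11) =15791/1862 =8.48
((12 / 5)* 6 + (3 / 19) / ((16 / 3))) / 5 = 21933 / 7600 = 2.89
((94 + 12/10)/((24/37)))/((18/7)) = 30821/540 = 57.08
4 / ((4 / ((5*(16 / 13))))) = 80 / 13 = 6.15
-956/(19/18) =-17208/19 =-905.68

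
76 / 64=19 / 16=1.19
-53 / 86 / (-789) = 53 / 67854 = 0.00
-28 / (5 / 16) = -448 / 5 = -89.60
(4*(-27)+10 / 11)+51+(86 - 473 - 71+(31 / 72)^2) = -513.91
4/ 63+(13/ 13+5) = 382/ 63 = 6.06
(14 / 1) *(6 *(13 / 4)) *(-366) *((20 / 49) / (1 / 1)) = -285480 / 7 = -40782.86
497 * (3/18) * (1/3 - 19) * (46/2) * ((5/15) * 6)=-640136/9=-71126.22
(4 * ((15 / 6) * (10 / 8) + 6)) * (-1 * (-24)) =876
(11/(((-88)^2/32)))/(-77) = -1/1694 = -0.00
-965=-965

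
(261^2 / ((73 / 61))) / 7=4155381 / 511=8131.86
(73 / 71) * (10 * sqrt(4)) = 1460 / 71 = 20.56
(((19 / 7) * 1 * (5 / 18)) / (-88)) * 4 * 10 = -475 / 1386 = -0.34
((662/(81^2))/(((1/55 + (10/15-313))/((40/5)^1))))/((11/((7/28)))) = -0.00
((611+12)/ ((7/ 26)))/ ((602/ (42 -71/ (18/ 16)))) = -219830/ 2709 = -81.15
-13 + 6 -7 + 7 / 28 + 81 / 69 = -1157 / 92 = -12.58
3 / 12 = 1 / 4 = 0.25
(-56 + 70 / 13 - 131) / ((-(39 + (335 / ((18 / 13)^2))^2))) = 247848336 / 41721579757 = 0.01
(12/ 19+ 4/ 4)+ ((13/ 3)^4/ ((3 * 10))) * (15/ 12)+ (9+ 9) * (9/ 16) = 26.45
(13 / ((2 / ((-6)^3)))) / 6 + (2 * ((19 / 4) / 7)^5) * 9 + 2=-1974117797 / 8605184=-229.41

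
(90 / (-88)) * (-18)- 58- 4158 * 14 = -1281535 / 22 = -58251.59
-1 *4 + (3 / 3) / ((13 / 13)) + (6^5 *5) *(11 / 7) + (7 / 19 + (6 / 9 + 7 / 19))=24377123 / 399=61095.55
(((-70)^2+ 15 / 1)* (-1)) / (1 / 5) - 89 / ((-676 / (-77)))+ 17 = -16608061 / 676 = -24568.14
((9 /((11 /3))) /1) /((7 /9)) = 243 /77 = 3.16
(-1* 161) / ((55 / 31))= -4991 / 55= -90.75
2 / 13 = 0.15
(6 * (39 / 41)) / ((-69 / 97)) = -7566 / 943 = -8.02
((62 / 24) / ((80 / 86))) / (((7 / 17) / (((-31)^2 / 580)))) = 21777221 / 1948800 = 11.17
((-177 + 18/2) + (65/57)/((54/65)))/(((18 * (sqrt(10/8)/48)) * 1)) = -4103032 * sqrt(5)/23085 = -397.43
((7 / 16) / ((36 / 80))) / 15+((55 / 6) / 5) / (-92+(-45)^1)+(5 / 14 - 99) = -10211311 / 103572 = -98.59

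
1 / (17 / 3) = 3 / 17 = 0.18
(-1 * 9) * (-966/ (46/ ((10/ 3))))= 630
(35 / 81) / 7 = 5 / 81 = 0.06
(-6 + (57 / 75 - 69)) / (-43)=1856 / 1075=1.73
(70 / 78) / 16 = 35 / 624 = 0.06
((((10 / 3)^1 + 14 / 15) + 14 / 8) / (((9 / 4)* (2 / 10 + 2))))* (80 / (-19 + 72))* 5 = 144400 / 15741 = 9.17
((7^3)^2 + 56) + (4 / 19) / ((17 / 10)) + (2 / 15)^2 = 117705.14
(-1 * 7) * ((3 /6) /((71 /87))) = -609 /142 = -4.29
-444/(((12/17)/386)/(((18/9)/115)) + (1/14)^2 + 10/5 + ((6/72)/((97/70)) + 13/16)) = -332351966016/2232814139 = -148.85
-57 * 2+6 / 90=-1709 / 15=-113.93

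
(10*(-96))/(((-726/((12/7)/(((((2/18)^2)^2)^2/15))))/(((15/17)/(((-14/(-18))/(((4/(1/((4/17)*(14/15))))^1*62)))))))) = 22136896805068800/244783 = 90434780213.78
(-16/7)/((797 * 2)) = -8/5579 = -0.00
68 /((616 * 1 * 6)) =17 /924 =0.02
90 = 90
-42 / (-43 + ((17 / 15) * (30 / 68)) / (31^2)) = 80724 / 82645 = 0.98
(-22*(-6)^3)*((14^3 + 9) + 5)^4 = 274949845090728192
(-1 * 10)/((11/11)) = -10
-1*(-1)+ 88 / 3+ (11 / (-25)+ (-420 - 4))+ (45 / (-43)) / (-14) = -17790541 / 45150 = -394.03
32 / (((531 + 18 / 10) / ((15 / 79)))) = 100 / 8769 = 0.01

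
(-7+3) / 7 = -0.57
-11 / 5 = -2.20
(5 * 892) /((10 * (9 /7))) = 3122 /9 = 346.89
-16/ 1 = -16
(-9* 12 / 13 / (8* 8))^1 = -27 / 208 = -0.13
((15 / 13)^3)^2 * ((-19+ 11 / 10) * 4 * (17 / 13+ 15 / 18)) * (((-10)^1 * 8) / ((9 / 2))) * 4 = 25725.26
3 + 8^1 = 11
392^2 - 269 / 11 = 1690035 / 11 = 153639.55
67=67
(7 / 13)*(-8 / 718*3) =-84 / 4667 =-0.02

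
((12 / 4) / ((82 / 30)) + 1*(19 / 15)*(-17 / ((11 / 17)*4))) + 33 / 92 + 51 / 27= -4.97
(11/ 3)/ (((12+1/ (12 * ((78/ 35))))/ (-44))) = -151008/ 11267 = -13.40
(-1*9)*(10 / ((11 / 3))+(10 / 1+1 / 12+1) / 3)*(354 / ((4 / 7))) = -3150777 / 88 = -35804.28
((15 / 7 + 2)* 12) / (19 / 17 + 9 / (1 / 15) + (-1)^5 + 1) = 2958 / 8099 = 0.37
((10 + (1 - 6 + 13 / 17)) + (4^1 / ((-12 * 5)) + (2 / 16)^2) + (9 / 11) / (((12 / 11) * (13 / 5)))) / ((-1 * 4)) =-1273411 / 848640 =-1.50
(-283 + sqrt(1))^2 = 79524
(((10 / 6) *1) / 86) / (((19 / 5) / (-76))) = -0.39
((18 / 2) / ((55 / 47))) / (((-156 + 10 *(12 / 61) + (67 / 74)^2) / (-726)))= 9325617048 / 255893335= 36.44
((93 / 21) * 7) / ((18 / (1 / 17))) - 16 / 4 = -3.90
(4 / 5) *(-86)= -344 / 5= -68.80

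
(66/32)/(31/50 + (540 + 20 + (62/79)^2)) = 5148825/1401069368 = 0.00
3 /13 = 0.23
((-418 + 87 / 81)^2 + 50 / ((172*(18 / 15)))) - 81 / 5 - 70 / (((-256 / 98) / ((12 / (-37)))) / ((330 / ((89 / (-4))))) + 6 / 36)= 1991798209259033 / 11447297460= 173997.24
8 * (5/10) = 4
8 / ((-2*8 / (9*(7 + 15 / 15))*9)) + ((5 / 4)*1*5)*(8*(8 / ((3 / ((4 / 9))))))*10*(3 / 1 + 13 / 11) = 734812 / 297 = 2474.11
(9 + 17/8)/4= 89/32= 2.78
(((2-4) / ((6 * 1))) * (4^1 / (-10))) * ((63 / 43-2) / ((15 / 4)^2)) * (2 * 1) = -1472 / 145125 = -0.01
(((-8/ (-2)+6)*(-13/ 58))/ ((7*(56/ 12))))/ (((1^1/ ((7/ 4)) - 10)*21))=65/ 187572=0.00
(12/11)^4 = 1.42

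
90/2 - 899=-854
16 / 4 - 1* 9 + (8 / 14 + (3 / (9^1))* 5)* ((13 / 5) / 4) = -1489 / 420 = -3.55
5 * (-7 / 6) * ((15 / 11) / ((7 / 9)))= -225 / 22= -10.23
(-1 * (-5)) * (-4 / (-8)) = 5 / 2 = 2.50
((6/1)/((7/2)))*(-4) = -48/7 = -6.86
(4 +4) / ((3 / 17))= 136 / 3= 45.33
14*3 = 42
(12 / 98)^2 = 36 / 2401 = 0.01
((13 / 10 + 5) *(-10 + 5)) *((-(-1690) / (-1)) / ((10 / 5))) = 53235 / 2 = 26617.50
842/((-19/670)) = -564140/19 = -29691.58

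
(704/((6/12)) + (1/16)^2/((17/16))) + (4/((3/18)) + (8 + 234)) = 455329/272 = 1674.00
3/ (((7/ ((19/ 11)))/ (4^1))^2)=17328/ 5929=2.92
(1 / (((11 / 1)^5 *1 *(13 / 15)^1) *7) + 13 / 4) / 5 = 190523393 / 293112820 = 0.65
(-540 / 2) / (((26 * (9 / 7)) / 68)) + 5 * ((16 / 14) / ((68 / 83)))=-838870 / 1547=-542.26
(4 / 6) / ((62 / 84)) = 0.90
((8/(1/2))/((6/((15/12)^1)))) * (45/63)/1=2.38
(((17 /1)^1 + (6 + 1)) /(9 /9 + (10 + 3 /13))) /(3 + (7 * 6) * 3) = 52 /3139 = 0.02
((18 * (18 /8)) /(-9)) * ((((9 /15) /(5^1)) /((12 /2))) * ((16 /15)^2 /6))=-32 /1875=-0.02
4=4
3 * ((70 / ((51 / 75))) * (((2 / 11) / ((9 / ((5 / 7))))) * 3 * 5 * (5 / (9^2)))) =62500 / 15147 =4.13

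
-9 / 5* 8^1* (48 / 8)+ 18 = -342 / 5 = -68.40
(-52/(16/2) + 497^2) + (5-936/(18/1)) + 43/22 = 2716532/11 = 246957.45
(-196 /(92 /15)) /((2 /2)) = -735 /23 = -31.96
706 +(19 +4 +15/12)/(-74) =705.67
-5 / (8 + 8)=-5 / 16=-0.31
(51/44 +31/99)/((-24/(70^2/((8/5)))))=-324625/1728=-187.86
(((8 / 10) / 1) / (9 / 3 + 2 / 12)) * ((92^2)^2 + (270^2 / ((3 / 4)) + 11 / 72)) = 5165027723 / 285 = 18122904.29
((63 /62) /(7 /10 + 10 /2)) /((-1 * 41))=-105 /24149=-0.00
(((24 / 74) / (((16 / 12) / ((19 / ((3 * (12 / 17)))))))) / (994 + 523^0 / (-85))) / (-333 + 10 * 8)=-27455 / 3163606116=-0.00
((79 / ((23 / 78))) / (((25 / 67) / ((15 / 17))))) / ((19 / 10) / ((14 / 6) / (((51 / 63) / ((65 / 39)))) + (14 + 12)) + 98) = 3891561804 / 602354659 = 6.46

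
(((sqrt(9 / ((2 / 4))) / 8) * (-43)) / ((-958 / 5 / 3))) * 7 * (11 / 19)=1.45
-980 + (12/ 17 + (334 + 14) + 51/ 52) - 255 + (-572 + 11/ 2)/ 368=-144251921/ 162656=-886.85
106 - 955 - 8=-857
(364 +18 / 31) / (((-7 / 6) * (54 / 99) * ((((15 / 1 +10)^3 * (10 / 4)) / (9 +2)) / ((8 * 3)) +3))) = -65642016 / 17296853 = -3.80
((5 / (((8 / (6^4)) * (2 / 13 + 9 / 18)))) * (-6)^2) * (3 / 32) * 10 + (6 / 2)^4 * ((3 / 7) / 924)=1532432277 / 36652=41810.33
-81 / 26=-3.12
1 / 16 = 0.06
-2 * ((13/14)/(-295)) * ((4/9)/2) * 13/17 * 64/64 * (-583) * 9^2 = -1773486/35105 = -50.52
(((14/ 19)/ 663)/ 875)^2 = 4/ 2479443890625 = 0.00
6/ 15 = 2/ 5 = 0.40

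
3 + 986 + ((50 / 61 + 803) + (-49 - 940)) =49033 / 61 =803.82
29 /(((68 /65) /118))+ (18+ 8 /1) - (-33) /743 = 83290679 /25262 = 3297.07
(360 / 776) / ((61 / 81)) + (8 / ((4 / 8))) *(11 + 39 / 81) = 184.32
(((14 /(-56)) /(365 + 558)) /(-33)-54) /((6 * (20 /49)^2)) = -15796522343 /292406400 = -54.02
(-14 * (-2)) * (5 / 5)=28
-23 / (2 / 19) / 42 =-437 / 84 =-5.20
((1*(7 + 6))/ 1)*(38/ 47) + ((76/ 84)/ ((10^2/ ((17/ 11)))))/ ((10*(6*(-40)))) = 27387344819/ 2605680000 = 10.51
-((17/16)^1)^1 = -17/16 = -1.06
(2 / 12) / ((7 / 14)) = 1 / 3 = 0.33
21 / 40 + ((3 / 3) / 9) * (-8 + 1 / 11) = -0.35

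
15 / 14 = 1.07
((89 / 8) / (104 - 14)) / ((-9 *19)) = -89 / 123120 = -0.00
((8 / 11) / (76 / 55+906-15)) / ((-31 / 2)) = -80 / 1521511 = -0.00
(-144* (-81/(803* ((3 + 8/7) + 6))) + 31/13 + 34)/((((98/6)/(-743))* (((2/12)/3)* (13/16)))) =-17992998494496/472124653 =-38110.69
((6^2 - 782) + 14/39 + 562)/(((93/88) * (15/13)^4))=-98.03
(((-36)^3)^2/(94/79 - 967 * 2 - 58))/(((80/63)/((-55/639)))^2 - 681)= 509792627570688/216027870461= 2359.85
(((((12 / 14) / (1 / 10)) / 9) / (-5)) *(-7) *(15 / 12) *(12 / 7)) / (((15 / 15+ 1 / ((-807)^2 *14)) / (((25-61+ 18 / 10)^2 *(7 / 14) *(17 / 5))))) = 5681.11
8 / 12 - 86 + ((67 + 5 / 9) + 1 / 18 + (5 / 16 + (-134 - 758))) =-130955 / 144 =-909.41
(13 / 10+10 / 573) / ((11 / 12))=15098 / 10505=1.44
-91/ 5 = -18.20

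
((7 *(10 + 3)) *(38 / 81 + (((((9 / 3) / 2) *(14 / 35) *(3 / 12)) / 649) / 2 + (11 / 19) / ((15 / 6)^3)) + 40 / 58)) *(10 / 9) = 3152383600639 / 26068967100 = 120.92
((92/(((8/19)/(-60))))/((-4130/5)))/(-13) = -6555/5369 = -1.22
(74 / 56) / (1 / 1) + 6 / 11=575 / 308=1.87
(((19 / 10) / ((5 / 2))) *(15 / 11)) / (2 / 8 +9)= 0.11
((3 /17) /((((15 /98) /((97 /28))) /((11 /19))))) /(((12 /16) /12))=59752 /1615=37.00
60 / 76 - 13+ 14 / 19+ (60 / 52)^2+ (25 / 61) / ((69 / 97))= -129287828 / 13515099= -9.57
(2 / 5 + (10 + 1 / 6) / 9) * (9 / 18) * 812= 83839 / 135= 621.03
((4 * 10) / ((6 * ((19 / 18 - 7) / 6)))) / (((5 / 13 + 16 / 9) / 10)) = -842400 / 27071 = -31.12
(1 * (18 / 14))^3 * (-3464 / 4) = -631314 / 343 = -1840.57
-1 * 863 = -863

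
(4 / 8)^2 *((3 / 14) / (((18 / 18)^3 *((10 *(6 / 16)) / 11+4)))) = 33 / 2674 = 0.01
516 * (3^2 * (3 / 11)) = 13932 / 11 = 1266.55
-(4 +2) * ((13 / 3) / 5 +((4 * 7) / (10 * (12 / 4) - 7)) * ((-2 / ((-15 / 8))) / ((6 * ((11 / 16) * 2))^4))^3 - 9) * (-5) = -2106044090527285819557484 / 8631328239881697173175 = -244.00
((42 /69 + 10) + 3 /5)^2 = 1661521 /13225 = 125.63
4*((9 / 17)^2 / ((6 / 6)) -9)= -10080 / 289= -34.88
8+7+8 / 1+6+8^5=32797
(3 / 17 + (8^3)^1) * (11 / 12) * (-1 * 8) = -191554 / 51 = -3755.96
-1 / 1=-1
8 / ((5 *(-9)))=-8 / 45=-0.18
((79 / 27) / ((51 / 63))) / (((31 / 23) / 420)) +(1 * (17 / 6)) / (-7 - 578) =2083363241 / 1849770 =1126.28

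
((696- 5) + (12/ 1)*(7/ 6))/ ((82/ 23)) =16215/ 82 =197.74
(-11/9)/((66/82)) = -41/27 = -1.52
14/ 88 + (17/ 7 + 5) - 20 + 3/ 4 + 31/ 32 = -26349/ 2464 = -10.69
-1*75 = -75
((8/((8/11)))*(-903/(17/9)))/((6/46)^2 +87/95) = -1497548745/265642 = -5637.47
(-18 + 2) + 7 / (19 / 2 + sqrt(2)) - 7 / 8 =-45527 / 2824 - 28 * sqrt(2) / 353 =-16.23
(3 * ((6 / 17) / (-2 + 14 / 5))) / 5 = 9 / 34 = 0.26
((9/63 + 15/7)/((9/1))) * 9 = 16/7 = 2.29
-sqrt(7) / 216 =-0.01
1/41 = 0.02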